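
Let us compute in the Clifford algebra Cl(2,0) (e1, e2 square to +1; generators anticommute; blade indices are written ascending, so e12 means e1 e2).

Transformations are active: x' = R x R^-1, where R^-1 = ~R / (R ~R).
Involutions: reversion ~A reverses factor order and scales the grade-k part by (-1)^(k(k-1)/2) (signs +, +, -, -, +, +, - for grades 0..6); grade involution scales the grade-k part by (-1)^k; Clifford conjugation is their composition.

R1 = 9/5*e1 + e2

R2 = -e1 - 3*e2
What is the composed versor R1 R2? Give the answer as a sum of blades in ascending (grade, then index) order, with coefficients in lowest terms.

Distribute over the terms of R1 (each basis-blade product reordered to ascending indices, repeated generators contracted through their squares):
(9/5*e1) R2 = -9/5 - 27/5*e12
(e2) R2 = -3 + e12
Summing the partial products and collecting blades:
Answer: -24/5 - 22/5*e12


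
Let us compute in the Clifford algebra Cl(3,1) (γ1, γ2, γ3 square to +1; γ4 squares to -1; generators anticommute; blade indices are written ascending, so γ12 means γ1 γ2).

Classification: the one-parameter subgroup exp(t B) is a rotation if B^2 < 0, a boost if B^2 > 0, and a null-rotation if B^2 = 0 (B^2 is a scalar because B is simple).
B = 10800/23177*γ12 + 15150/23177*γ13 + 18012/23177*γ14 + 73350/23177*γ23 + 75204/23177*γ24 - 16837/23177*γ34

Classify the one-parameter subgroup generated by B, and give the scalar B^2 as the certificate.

B^2 term by term: the squares give (10800/23177)^2*(γ12)^2 + (15150/23177)^2*(γ13)^2 + (18012/23177)^2*(γ14)^2 + (73350/23177)^2*(γ23)^2 + (75204/23177)^2*(γ24)^2 + (-16837/23177)^2*(γ34)^2 = 116640000/537173329*(-1) + 229522500/537173329*(-1) + 324432144/537173329*(+1) + 5380222500/537173329*(-1) + 5655641616/537173329*(+1) + 283484569/537173329*(+1) = 1 (each basis 2-blade squares to minus the product of its generators' squares); cross terms between blades sharing an index anticommute and cancel; the commuting (index-disjoint) pairs give grade-4 terms 2*c*c'*(blade product), which cancel blade by blade — γ1234: -363679200/537173329 - 2278681200/537173329 + 2642360400/537173329 = 0 — confirming B is simple. So B^2 = 1.
Answer: boost, certificate B^2 = 1. Check the certificate: B^2 = 1, and that sign is decisive whatever form B takes.


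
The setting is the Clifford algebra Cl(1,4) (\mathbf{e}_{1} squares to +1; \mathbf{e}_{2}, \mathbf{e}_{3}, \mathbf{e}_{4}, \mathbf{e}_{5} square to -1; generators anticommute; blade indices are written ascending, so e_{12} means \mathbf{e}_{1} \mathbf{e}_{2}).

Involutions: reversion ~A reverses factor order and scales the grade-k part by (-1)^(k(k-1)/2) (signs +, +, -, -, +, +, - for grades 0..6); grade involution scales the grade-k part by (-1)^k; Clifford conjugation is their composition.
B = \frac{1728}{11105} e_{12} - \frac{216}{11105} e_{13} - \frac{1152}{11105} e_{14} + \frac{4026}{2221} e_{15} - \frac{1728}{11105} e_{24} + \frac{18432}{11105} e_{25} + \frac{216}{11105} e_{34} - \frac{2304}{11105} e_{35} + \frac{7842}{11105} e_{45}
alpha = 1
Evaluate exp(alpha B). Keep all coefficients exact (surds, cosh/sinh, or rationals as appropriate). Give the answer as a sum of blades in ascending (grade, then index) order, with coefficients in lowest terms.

B^2 term by term: the squares give (\frac{1728}{11105})^2*(e_{12})^2 + (-\frac{216}{11105})^2*(e_{13})^2 + (-\frac{1152}{11105})^2*(e_{14})^2 + (\frac{4026}{2221})^2*(e_{15})^2 + (-\frac{1728}{11105})^2*(e_{24})^2 + (\frac{18432}{11105})^2*(e_{25})^2 + (\frac{216}{11105})^2*(e_{34})^2 + (-\frac{2304}{11105})^2*(e_{35})^2 + (\frac{7842}{11105})^2*(e_{45})^2 = \frac{2985984}{123321025}*(+1) + \frac{46656}{123321025}*(+1) + \frac{1327104}{123321025}*(+1) + \frac{16208676}{4932841}*(+1) + \frac{2985984}{123321025}*(-1) + \frac{339738624}{123321025}*(-1) + \frac{46656}{123321025}*(-1) + \frac{5308416}{123321025}*(-1) + \frac{61496964}{123321025}*(-1) = 0 (each basis 2-blade squares to minus the product of its generators' squares); cross terms between blades sharing an index anticommute and cancel; the commuting (index-disjoint) pairs give grade-4 terms 2*c*c'*(blade product), which cancel blade by blade — e_{1234}: \frac{746496}{123321025} - \frac{746496}{123321025} = 0; e_{1235}: -\frac{7962624}{123321025} + \frac{7962624}{123321025} = 0; e_{1245}: \frac{27101952}{123321025} + \frac{42467328}{123321025} - \frac{13913856}{24664205} = 0; e_{1345}: -\frac{3387744}{123321025} - \frac{5308416}{123321025} + \frac{1739232}{24664205} = 0; e_{2345}: -\frac{7962624}{123321025} + \frac{7962624}{123321025} = 0 — confirming B is simple. So B^2 = 0.
B^2 = 0, and the exponential is exactly linear here: exp(alpha B) = 1 + alpha B (parabolic case).
Answer: 1 + \frac{1728}{11105} e_{12} - \frac{216}{11105} e_{13} - \frac{1152}{11105} e_{14} + \frac{4026}{2221} e_{15} - \frac{1728}{11105} e_{24} + \frac{18432}{11105} e_{25} + \frac{216}{11105} e_{34} - \frac{2304}{11105} e_{35} + \frac{7842}{11105} e_{45}


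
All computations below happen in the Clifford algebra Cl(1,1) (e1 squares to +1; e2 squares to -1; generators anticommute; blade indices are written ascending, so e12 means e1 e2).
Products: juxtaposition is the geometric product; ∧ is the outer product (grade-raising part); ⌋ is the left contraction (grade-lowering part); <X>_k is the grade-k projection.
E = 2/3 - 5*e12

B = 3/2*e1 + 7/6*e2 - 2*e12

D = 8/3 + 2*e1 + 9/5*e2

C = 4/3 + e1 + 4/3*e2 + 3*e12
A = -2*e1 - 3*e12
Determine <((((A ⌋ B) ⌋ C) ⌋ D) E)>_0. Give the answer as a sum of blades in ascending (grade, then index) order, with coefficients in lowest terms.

step 1: 3 + 4*e2
step 2: -4/3 + 15*e1 + 4*e2 + 9*e12
step 3: 866/45 - 8/3*e1 - 12/5*e2
step 4: 1732/135 + 92/9*e1 + 176/15*e2 - 866/9*e12
step 5: 1732/135
Answer: 1732/135


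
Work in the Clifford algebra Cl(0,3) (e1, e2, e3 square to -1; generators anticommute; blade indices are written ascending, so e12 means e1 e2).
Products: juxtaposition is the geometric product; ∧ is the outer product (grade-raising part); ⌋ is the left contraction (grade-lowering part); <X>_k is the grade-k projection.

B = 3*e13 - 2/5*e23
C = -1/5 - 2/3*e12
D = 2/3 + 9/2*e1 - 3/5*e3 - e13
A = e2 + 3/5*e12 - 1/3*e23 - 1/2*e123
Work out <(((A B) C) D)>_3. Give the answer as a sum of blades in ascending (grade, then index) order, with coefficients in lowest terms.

step 1: -2/15 - 1/5*e1 - 3/2*e2 + 2/5*e3 + e12 + 6/25*e13 + 9/5*e23 - 3*e123
step 2: 52/75 + 26/25*e1 + 1/6*e2 - 52/25*e3 - 1/9*e12 - 156/125*e13 - 1/5*e23 + 1/3*e123
step 3: -7553/1125 + 9646/1875*e1 - 379/450*e2 - 2392/375*e3 - 89/108*e12 + 2704/375*e13 - 73/45*e23 - 4/9*e123
step 4: -4/9*e123
Answer: -4/9*e123


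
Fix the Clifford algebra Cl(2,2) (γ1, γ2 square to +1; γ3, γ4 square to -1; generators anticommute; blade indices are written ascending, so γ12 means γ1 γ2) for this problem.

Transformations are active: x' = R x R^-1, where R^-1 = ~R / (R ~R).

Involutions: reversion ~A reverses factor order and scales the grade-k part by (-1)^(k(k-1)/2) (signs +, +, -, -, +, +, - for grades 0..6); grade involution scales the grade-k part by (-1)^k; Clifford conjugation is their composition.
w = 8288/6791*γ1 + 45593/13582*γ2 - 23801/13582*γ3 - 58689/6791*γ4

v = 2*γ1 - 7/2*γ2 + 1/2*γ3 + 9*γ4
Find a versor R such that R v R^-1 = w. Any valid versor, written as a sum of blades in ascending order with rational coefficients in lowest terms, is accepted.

Sketch: the shared square -65 makes R = v + w = 21870/6791*γ1 - 972/6791*γ2 - 8505/6791*γ3 + 2430/6791*γ4 the natural versor; its sandwich fixes that direction, negates (v - w)/2, and sends v to w.
Answer: 21870/6791*γ1 - 972/6791*γ2 - 8505/6791*γ3 + 2430/6791*γ4


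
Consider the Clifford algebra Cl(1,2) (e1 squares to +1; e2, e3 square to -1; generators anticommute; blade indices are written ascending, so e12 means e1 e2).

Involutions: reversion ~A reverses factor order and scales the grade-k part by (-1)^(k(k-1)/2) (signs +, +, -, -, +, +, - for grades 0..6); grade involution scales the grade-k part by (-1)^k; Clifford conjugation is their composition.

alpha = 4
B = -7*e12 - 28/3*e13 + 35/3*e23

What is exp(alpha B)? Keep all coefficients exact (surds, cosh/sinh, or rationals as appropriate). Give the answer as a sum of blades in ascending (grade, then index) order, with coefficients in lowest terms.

B^2 term by term: the squares give (-7)^2*(e12)^2 + (-28/3)^2*(e13)^2 + (35/3)^2*(e23)^2 = 49*(+1) + 784/9*(+1) + 1225/9*(-1) = 0 (each basis 2-blade squares to minus the product of its generators' squares); cross terms between blades sharing an index anticommute and cancel. So B^2 = 0.
B^2 = 0, so the series truncates immediately: exp(alpha B) = 1 + alpha B (parabolic case).
Answer: 1 - 28*e12 - 112/3*e13 + 140/3*e23


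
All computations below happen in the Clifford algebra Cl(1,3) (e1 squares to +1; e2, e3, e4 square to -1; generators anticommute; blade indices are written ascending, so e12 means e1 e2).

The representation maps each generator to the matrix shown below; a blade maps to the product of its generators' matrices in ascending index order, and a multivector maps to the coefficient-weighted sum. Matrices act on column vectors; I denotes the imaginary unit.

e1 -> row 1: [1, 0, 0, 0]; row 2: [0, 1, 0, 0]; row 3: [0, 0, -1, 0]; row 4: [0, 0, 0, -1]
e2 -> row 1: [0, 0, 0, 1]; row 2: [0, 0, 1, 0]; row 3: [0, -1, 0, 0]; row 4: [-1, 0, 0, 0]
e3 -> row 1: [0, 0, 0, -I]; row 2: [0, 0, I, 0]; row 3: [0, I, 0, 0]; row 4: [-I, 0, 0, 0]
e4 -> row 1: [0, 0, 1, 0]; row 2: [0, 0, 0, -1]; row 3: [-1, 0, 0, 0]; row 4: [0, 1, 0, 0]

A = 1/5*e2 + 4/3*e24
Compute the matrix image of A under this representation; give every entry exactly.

Bivector images (products of the table entries): rho(e24) = rho(e2)rho(e4) = row 1: [0, 1, 0, 0]; row 2: [-1, 0, 0, 0]; row 3: [0, 0, 0, 1]; row 4: [0, 0, -1, 0].
M = (1/5)*rho(e2) + (4/3)*rho(e24), summed entrywise:
Answer: row 1: [0, 4/3, 0, 1/5]; row 2: [-4/3, 0, 1/5, 0]; row 3: [0, -1/5, 0, 4/3]; row 4: [-1/5, 0, -4/3, 0]


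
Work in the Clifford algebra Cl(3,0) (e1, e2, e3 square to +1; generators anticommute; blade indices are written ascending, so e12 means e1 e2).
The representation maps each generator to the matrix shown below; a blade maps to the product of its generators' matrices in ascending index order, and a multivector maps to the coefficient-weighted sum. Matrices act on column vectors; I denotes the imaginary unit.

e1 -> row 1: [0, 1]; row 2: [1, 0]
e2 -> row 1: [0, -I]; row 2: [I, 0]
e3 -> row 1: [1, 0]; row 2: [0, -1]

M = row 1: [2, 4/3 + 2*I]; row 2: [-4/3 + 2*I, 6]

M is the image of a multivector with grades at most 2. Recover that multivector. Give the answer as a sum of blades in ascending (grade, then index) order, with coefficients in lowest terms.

Method: 1, rho(e1), rho(e2), rho(e3) form a trace-orthogonal basis of the 2x2 complex matrices (tr(X Y) = 2 if X = Y, else 0), so M = m0*1 + m1*rho(e1) + m2*rho(e2) + m3*rho(e3) with m0 = tr(M)/2 = 4, m1 = tr(M rho(e1))/2 = 2*I, m2 = tr(M rho(e2))/2 = 4*I/3, m3 = tr(M rho(e3))/2 = -2.
Multiplying table entries, the bivector images are rho(e12) = I*rho(e3), rho(e13) = -I*rho(e2), rho(e23) = I*rho(e1); with real blade coefficients the real parts of m0..m3 are the coefficients of 1, e1, e2, e3 and the imaginary parts give the bivectors (e23: Im m1, e13: -Im m2, e12: Im m3).
Answer: 4 - 2*e3 - 4/3*e13 + 2*e23


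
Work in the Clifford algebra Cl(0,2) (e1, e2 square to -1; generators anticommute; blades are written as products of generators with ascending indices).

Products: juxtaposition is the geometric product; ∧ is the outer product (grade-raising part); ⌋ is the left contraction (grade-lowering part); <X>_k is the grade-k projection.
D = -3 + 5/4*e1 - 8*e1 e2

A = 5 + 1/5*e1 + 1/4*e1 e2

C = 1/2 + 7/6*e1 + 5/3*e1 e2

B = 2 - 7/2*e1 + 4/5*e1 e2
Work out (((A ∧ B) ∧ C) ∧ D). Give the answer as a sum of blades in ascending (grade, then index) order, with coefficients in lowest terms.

step 1: 10 - 171/10*e1 + 9/2*e1 e2
step 2: 5 + 187/60*e1 + 227/12*e1 e2
step 3: -15 - 31/10*e1 - 387/4*e1 e2
Answer: -15 - 31/10*e1 - 387/4*e1 e2


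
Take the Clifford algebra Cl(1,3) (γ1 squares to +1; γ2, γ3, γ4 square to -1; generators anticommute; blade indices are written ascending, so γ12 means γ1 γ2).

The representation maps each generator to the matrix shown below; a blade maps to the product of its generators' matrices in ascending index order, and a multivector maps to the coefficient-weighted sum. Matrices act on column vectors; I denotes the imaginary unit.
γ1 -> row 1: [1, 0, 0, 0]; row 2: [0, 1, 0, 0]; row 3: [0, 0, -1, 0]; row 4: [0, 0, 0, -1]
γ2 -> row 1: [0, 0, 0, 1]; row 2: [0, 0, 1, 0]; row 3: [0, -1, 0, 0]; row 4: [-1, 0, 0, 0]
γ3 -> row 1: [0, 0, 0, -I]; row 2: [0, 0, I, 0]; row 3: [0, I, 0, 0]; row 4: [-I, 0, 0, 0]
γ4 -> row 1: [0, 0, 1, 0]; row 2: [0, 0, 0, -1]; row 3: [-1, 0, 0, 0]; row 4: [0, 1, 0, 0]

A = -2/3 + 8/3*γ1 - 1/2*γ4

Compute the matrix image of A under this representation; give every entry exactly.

M = (-2/3)*1 + (8/3)*rho(γ1) + (-1/2)*rho(γ4), summed entrywise (1 is the identity matrix):
Answer: row 1: [2, 0, -1/2, 0]; row 2: [0, 2, 0, 1/2]; row 3: [1/2, 0, -10/3, 0]; row 4: [0, -1/2, 0, -10/3]


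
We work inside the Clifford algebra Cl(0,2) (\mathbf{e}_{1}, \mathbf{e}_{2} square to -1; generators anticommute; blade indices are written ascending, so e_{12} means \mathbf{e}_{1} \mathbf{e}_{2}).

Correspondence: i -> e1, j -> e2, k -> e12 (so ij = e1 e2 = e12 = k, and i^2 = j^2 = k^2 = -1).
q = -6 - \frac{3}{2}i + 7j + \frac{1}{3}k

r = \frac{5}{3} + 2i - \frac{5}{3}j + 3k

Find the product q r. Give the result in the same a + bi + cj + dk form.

In blades: q = -6 - \frac{3}{2} e_{1} + 7 e_{2} + \frac{1}{3} e_{12}, r = \frac{5}{3} + 2 e_{1} - \frac{5}{3} e_{2} + 3 e_{12}.
Distribute q over r term by term (generator squares from the signature, products reordered to ascending indices): (-6)*r = -10 - 12 e_{1} + 10 e_{2} - 18 e_{12}; (-\frac{3}{2} e_{1})*r = 3 - \frac{5}{2} e_{1} + \frac{9}{2} e_{2} + \frac{5}{2} e_{12}; (7 e_{2})*r = \frac{35}{3} + 21 e_{1} + \frac{35}{3} e_{2} - 14 e_{12}; (\frac{1}{3} e_{12})*r = -1 + \frac{5}{9} e_{1} + \frac{2}{3} e_{2} + \frac{5}{9} e_{12}.
Sum: \frac{11}{3} + \frac{127}{18} e_{1} + \frac{161}{6} e_{2} - \frac{521}{18} e_{12}; translating back through the correspondence:
Answer: \frac{11}{3} + \frac{127}{18}i + \frac{161}{6}j - \frac{521}{18}k


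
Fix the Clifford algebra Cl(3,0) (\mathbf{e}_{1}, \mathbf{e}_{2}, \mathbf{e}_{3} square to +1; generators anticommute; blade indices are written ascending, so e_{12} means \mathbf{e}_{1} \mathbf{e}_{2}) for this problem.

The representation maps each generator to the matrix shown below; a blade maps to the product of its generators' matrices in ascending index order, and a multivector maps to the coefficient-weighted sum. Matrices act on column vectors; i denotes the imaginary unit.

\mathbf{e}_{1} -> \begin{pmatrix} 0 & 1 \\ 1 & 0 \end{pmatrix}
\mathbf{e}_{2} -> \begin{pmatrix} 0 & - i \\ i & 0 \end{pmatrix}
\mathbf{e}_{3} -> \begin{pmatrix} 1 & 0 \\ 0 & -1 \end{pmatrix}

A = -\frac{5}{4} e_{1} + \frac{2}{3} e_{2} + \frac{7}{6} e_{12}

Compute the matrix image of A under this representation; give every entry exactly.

Bivector images (products of the table entries): rho(e_{12}) = rho(\mathbf{e}_{1})rho(\mathbf{e}_{2}) = \begin{pmatrix} i & 0 \\ 0 & - i \end{pmatrix}.
M = (-\frac{5}{4})*rho(e_{1}) + (\frac{2}{3})*rho(e_{2}) + (\frac{7}{6})*rho(e_{12}), summed entrywise:
Answer: \begin{pmatrix} \frac{7 i}{6} & - \frac{5}{4} - \frac{2 i}{3} \\ - \frac{5}{4} + \frac{2 i}{3} & - \frac{7 i}{6} \end{pmatrix}


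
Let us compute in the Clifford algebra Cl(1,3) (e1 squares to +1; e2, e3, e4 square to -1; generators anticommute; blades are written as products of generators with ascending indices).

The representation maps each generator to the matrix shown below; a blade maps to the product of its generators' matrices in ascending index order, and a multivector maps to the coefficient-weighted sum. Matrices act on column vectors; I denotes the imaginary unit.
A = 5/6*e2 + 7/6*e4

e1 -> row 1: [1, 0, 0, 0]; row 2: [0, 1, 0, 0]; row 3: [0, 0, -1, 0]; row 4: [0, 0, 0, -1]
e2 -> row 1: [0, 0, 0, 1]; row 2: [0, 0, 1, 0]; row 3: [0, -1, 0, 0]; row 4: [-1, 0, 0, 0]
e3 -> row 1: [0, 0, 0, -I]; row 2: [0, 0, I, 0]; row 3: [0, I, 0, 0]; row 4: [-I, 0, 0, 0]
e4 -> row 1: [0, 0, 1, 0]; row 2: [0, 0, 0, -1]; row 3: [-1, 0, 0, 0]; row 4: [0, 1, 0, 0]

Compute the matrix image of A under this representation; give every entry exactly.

M = (5/6)*rho(e2) + (7/6)*rho(e4), summed entrywise:
Answer: row 1: [0, 0, 7/6, 5/6]; row 2: [0, 0, 5/6, -7/6]; row 3: [-7/6, -5/6, 0, 0]; row 4: [-5/6, 7/6, 0, 0]


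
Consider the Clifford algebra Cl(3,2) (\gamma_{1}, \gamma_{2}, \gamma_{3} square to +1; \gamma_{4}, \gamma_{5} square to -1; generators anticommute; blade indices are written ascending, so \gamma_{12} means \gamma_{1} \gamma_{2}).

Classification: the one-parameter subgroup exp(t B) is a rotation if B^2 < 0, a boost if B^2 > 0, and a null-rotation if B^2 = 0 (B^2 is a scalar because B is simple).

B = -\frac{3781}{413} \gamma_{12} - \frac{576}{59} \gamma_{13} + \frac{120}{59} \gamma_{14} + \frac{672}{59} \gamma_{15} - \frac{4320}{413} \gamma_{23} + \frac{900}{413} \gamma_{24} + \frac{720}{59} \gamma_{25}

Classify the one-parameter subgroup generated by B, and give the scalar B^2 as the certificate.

B^2 term by term: the squares give (-\frac{3781}{413})^2*(\gamma_{12})^2 + (-\frac{576}{59})^2*(\gamma_{13})^2 + (\frac{120}{59})^2*(\gamma_{14})^2 + (\frac{672}{59})^2*(\gamma_{15})^2 + (-\frac{4320}{413})^2*(\gamma_{23})^2 + (\frac{900}{413})^2*(\gamma_{24})^2 + (\frac{720}{59})^2*(\gamma_{25})^2 = \frac{14295961}{170569}*(-1) + \frac{331776}{3481}*(-1) + \frac{14400}{3481}*(+1) + \frac{451584}{3481}*(+1) + \frac{18662400}{170569}*(-1) + \frac{810000}{170569}*(+1) + \frac{518400}{3481}*(+1) = -1 (each basis 2-blade squares to minus the product of its generators' squares); cross terms between blades sharing an index anticommute and cancel; the commuting (index-disjoint) pairs give grade-4 terms 2*c*c'*(blade product), which cancel blade by blade — \gamma_{1234}: \frac{1036800}{24367} - \frac{1036800}{24367} = 0; \gamma_{1235}: \frac{829440}{3481} - \frac{829440}{3481} = 0; \gamma_{1245}: -\frac{172800}{3481} + \frac{172800}{3481} = 0 — confirming B is simple. So B^2 = -1.
Answer: rotation, certificate B^2 = -1. The class reads off the invariant scalar -1 directly.


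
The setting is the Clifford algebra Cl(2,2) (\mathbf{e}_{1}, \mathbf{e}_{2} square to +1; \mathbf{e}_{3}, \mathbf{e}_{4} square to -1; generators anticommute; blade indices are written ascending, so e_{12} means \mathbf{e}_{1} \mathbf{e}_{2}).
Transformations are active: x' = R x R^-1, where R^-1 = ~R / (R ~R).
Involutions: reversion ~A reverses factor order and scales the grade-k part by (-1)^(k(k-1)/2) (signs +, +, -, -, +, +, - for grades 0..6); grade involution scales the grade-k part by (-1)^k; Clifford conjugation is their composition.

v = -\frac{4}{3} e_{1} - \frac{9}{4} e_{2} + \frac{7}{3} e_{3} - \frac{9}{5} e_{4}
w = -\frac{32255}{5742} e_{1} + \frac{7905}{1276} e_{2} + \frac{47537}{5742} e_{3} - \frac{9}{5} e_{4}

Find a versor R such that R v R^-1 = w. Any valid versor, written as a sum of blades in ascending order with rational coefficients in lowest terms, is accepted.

Sketch: the shared square -\frac{2213}{1200} makes R = v + w = -\frac{39911}{5742} e_{1} + \frac{2517}{638} e_{2} + \frac{60935}{5742} e_{3} - \frac{18}{5} e_{4} the natural versor; its sandwich fixes that direction, negates (v - w)/2, and sends v to w.
Answer: -\frac{39911}{5742} e_{1} + \frac{2517}{638} e_{2} + \frac{60935}{5742} e_{3} - \frac{18}{5} e_{4}


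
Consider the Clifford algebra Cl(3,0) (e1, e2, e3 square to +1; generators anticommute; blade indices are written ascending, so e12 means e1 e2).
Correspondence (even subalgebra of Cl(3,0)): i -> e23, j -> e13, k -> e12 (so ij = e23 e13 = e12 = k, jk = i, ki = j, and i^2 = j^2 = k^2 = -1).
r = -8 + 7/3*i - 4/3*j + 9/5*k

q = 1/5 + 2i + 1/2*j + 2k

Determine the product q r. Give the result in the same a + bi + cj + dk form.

In blades: q = 1/5 + 2*e12 + 1/2*e13 + 2*e23, r = -8 + 9/5*e12 - 4/3*e13 + 7/3*e23.
Distribute q over r term by term (generator squares from the signature, products reordered to ascending indices): (1/5)*r = -8/5 + 9/25*e12 - 4/15*e13 + 7/15*e23; (2*e12)*r = -18/5 - 16*e12 + 14/3*e13 + 8/3*e23; (1/2*e13)*r = 2/3 - 7/6*e12 - 4*e13 + 9/10*e23; (2*e23)*r = -14/3 - 8/3*e12 - 18/5*e13 - 16*e23.
Sum: -46/5 - 2921/150*e12 - 16/5*e13 - 359/30*e23; translating back through the correspondence:
Answer: -46/5 - 359/30*i - 16/5*j - 2921/150*k


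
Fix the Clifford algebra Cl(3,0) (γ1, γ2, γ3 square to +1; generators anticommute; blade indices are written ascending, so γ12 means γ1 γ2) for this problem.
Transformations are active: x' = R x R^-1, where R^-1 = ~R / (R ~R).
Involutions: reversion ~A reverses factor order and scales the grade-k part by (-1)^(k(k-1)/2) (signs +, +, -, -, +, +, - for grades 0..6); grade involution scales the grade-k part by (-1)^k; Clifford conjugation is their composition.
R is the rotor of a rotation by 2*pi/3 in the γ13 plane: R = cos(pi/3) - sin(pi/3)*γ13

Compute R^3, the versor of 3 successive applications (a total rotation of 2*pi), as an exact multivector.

The rotor phase is half the rotation angle and phases add under composition, so 3 steps in the γ13 plane accumulate phase 3*(pi/3) = pi: R^3 = cos(pi) - sin(pi)*γ13.
cos(pi) = -1 and sin(pi) = 0, so R^3 = -1. The total rotation 2*pi is 1 full turn, so every vector returns to itself, yet the rotor is -1, on the OTHER sheet of the double cover (an odd number of 2*pi turns).
Answer: -1


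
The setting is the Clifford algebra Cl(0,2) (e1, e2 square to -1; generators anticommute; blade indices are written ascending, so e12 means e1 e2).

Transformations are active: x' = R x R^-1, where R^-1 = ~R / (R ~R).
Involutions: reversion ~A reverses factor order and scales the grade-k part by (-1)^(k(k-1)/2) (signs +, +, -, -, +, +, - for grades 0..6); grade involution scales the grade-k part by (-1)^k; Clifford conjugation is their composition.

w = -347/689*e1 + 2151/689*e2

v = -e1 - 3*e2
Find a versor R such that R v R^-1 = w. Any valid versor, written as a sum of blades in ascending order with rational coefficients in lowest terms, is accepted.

Equal squares first: v^2 = w^2 = -10. Then v + w = -1036/689*e1 + 84/689*e2 is a versor taking v to w, provided it is invertible.
Answer: -1036/689*e1 + 84/689*e2


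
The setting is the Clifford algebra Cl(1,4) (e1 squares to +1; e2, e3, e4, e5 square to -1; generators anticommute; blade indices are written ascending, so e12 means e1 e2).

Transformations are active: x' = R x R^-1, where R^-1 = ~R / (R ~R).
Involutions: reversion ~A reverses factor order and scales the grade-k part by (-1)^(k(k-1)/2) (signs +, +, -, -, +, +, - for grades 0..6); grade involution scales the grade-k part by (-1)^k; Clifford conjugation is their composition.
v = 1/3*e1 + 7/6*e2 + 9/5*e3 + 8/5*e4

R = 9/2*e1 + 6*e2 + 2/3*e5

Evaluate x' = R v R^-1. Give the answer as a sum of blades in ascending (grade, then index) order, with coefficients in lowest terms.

~R = 9/2*e1 + 6*e2 + 2/3*e5, and R ~R = -583/36, so R^-1 = ~R / (-583/36).
R v = -11/2 + 13/4*e12 + 81/10*e13 + 36/5*e14 - 2/9*e15 + 54/5*e23 + 48/5*e24 - 7/9*e25 - 6/5*e35 - 16/15*e45
Answer: 433/159*e1 + 925/318*e2 - 9/5*e3 - 8/5*e4 + 24/53*e5


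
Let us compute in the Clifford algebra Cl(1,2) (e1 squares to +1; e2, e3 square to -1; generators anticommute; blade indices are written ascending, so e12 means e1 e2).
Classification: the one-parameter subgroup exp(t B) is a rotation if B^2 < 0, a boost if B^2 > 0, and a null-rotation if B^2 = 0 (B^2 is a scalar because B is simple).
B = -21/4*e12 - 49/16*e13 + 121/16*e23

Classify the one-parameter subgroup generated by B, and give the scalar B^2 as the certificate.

B^2 term by term: the squares give (-21/4)^2*(e12)^2 + (-49/16)^2*(e13)^2 + (121/16)^2*(e23)^2 = 441/16*(+1) + 2401/256*(+1) + 14641/256*(-1) = -81/4 (each basis 2-blade squares to minus the product of its generators' squares); cross terms between blades sharing an index anticommute and cancel. So B^2 = -81/4.
Answer: rotation, certificate B^2 = -81/4. The scalar -81/4 is the complete invariant here: its sign names the subgroup type.


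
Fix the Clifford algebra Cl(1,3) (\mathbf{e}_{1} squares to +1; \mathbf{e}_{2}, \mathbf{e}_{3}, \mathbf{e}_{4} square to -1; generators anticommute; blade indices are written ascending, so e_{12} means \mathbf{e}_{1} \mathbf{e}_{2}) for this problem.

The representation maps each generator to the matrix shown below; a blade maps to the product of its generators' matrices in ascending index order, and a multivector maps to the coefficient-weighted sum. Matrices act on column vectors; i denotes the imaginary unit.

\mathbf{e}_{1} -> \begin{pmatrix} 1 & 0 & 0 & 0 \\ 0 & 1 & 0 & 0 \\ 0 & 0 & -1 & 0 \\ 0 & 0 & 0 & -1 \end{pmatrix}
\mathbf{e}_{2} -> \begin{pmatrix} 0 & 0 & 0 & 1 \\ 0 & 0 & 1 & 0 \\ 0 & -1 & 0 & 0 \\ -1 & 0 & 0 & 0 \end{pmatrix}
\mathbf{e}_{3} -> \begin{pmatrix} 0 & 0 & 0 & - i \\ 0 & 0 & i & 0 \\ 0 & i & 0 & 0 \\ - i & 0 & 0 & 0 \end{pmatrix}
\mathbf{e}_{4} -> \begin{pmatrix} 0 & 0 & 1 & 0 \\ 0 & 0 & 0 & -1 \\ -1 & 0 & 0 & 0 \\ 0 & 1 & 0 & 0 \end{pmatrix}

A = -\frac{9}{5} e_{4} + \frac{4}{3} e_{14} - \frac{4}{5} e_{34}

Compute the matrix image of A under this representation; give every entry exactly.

Bivector images (products of the table entries): rho(e_{14}) = rho(\mathbf{e}_{1})rho(\mathbf{e}_{4}) = \begin{pmatrix} 0 & 0 & 1 & 0 \\ 0 & 0 & 0 & -1 \\ 1 & 0 & 0 & 0 \\ 0 & -1 & 0 & 0 \end{pmatrix}; rho(e_{34}) = rho(\mathbf{e}_{3})rho(\mathbf{e}_{4}) = \begin{pmatrix} 0 & - i & 0 & 0 \\ - i & 0 & 0 & 0 \\ 0 & 0 & 0 & - i \\ 0 & 0 & - i & 0 \end{pmatrix}.
M = (-\frac{9}{5})*rho(e_{4}) + (\frac{4}{3})*rho(e_{14}) + (-\frac{4}{5})*rho(e_{34}), summed entrywise:
Answer: \begin{pmatrix} 0 & \frac{4 i}{5} & - \frac{7}{15} & 0 \\ \frac{4 i}{5} & 0 & 0 & \frac{7}{15} \\ \frac{47}{15} & 0 & 0 & \frac{4 i}{5} \\ 0 & - \frac{47}{15} & \frac{4 i}{5} & 0 \end{pmatrix}


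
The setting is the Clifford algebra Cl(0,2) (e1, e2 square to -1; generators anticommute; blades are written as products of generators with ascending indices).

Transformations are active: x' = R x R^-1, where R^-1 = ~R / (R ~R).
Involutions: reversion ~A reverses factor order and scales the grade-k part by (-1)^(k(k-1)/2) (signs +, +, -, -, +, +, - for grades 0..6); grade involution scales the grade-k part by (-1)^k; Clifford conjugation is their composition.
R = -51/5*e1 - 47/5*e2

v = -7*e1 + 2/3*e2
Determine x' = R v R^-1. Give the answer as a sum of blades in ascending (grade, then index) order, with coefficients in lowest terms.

~R = -51/5*e1 - 47/5*e2, and R ~R = -962/5, so R^-1 = ~R / (-962/5).
R v = -977/15 - 363/5*e1 e2
Answer: 226/2405*e1 - 50729/7215*e2


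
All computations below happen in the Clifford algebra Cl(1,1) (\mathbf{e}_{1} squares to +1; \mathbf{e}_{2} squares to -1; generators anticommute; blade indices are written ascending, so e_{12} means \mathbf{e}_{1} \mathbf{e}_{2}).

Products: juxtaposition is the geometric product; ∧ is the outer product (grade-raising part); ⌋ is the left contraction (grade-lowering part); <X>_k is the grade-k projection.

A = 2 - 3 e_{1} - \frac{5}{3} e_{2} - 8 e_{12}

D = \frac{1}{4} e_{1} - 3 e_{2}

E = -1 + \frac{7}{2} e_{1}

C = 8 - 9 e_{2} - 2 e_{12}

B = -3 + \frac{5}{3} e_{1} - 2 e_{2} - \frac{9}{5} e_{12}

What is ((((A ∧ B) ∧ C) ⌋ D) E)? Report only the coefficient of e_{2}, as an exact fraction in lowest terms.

step 1: -6 + \frac{37}{3} e_{1} + e_{2} + \frac{1313}{45} e_{12}
step 2: -48 + \frac{296}{3} e_{1} + 62 e_{2} + \frac{6049}{45} e_{12}
step 3: \frac{632}{3} - 12 e_{1} + 144 e_{2}
step 4: -\frac{758}{3} + \frac{2248}{3} e_{1} - 144 e_{2} - 504 e_{12}
Answer: -144


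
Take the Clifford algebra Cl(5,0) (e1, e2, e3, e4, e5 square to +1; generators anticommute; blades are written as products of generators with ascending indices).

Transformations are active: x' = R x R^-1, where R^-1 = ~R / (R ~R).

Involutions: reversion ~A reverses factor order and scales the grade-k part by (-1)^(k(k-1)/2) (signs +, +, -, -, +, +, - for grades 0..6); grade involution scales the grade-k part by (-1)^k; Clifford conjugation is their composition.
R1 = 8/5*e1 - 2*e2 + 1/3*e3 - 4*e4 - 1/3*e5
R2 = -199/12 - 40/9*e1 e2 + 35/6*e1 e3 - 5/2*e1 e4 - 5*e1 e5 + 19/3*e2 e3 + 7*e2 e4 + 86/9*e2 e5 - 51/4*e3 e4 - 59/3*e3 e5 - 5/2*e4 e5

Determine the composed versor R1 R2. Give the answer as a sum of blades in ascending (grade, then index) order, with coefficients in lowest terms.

Distribute over the terms of R1 (each basis-blade product reordered to ascending indices, repeated generators contracted through their squares):
(8/5*e1) R2 = -398/15*e1 - 64/9*e2 + 28/3*e3 - 4*e4 - 8*e5 + 152/15*e1 e2 e3 + 56/5*e1 e2 e4 + 688/45*e1 e2 e5 - 102/5*e1 e3 e4 - 472/15*e1 e3 e5 - 4*e1 e4 e5
(-2*e2) R2 = -80/9*e1 + 199/6*e2 - 38/3*e3 - 14*e4 - 172/9*e5 + 35/3*e1 e2 e3 - 5*e1 e2 e4 - 10*e1 e2 e5 + 51/2*e2 e3 e4 + 118/3*e2 e3 e5 + 5*e2 e4 e5
(1/3*e3) R2 = -35/18*e1 - 19/9*e2 - 199/36*e3 - 17/4*e4 - 59/9*e5 - 40/27*e1 e2 e3 + 5/6*e1 e3 e4 + 5/3*e1 e3 e5 - 7/3*e2 e3 e4 - 86/27*e2 e3 e5 - 5/6*e3 e4 e5
(-4*e4) R2 = -10*e1 + 28*e2 - 51*e3 + 199/3*e4 + 10*e5 + 160/9*e1 e2 e4 - 70/3*e1 e3 e4 - 20*e1 e4 e5 - 76/3*e2 e3 e4 + 344/9*e2 e4 e5 - 236/3*e3 e4 e5
(-1/3*e5) R2 = -5/3*e1 + 86/27*e2 - 59/9*e3 - 5/6*e4 + 199/36*e5 + 40/27*e1 e2 e5 - 35/18*e1 e3 e5 + 5/6*e1 e4 e5 - 19/9*e2 e3 e5 - 7/3*e2 e4 e5 + 17/4*e3 e4 e5
Summing the partial products and collecting blades:
Answer: -1471/30*e1 + 2977/54*e2 - 797/12*e3 + 173/4*e4 - 653/36*e5 + 2743/135*e1 e2 e3 + 1079/45*e1 e2 e4 + 914/135*e1 e2 e5 - 429/10*e1 e3 e4 - 2857/90*e1 e3 e5 - 139/6*e1 e4 e5 - 13/6*e2 e3 e4 + 919/27*e2 e3 e5 + 368/9*e2 e4 e5 - 301/4*e3 e4 e5


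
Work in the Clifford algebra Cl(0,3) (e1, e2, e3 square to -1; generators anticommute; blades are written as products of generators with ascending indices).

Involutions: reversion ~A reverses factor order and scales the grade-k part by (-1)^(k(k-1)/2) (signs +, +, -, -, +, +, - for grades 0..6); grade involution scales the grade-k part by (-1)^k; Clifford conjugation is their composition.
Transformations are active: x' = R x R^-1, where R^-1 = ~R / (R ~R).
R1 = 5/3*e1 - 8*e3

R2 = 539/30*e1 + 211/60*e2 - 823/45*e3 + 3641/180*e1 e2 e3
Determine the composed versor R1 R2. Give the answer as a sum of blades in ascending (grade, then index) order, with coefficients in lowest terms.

Distribute over the terms of R1 (each basis-blade product reordered to ascending indices, repeated generators contracted through their squares):
(5/3*e1) R2 = -539/18 + 211/36*e1 e2 - 823/27*e1 e3 - 3641/108*e2 e3
(-8*e3) R2 = -6584/45 + 7282/45*e1 e2 + 2156/15*e1 e3 + 422/15*e2 e3
Summing the partial products and collecting blades:
Answer: -15863/90 + 10061/60*e1 e2 + 15289/135*e1 e3 - 3013/540*e2 e3


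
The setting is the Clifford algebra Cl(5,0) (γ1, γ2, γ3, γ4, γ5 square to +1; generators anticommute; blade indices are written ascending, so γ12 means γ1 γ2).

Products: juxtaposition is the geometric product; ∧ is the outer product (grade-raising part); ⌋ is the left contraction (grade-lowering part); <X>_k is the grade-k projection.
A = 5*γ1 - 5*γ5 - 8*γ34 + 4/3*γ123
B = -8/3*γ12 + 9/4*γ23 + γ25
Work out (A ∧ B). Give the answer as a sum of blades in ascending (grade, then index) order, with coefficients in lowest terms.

step 1: 45/4*γ123 + 55/3*γ125 - 45/4*γ235 + 64/3*γ1234 - 8*γ2345
Answer: 45/4*γ123 + 55/3*γ125 - 45/4*γ235 + 64/3*γ1234 - 8*γ2345


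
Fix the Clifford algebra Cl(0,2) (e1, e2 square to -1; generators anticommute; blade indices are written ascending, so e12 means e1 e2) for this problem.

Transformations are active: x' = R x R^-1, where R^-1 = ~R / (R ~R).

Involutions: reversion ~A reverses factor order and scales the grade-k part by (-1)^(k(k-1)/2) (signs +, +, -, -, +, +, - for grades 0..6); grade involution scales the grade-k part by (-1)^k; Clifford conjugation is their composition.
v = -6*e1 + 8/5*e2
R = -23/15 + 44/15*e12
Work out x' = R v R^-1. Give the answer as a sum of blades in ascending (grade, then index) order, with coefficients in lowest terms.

~R = -23/15 - 44/15*e12, and R ~R = 493/45, so R^-1 = ~R / (493/45).
R v = 338/75*e1 - 1504/75*e2
Answer: 58402/12325*e1 + 49464/12325*e2


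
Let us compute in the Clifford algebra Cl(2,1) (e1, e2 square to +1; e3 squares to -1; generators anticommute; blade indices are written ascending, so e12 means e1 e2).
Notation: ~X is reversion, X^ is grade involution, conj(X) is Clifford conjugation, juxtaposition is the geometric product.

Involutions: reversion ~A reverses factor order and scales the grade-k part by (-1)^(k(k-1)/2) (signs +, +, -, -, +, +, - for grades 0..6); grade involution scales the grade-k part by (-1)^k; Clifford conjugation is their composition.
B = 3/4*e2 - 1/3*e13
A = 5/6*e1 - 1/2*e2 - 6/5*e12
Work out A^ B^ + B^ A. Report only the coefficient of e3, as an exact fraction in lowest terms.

first term: -3/8 + 9/10*e1 + 5/18*e3 + 5/8*e12 - 2/5*e23 + 1/6*e123
second term: 3/8 - 9/10*e1 + 5/18*e3 + 5/8*e12 + 2/5*e23 - 1/6*e123
Answer: 5/9


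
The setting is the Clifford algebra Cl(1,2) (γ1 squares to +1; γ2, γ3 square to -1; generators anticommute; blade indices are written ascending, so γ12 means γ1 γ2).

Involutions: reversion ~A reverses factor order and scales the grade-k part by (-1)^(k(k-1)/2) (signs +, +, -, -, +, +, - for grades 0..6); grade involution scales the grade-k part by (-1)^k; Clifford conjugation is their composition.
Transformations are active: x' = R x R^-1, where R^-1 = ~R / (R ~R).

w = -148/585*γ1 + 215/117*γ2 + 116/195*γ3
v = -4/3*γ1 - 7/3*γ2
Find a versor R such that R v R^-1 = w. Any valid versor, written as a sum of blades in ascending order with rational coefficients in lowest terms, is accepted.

Here q(v) = q(w) = -11/3; the classical choice R = v + w = -928/585*γ1 - 58/117*γ2 + 116/195*γ3 then realises v -> w under the sandwich.
Answer: -928/585*γ1 - 58/117*γ2 + 116/195*γ3


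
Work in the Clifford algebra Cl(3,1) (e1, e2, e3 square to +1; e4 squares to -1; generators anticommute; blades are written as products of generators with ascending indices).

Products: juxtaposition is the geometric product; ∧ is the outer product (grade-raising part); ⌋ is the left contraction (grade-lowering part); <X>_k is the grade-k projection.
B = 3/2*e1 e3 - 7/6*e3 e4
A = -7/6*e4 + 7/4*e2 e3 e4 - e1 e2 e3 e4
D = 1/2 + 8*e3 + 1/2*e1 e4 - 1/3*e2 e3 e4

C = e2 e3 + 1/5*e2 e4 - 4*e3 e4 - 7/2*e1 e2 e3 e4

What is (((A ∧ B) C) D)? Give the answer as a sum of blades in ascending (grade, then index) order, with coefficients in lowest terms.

step 1: -7/4*e1 e3 e4
step 2: 7*e1 + 49/8*e2 + 7/20*e1 e2 e3 + 7/4*e1 e2 e4
step 3: 7/2*e1 + 35/16*e2 + 7/2*e4 + 14/5*e1 e2 + 679/12*e1 e3 + 7/60*e1 e4 + 49*e2 e3 - 49/24*e3 e4 + 7/40*e1 e2 e3 - 35/16*e1 e2 e4 + 7/40*e2 e3 e4 - 49/3*e1 e2 e3 e4
Answer: 7/2*e1 + 35/16*e2 + 7/2*e4 + 14/5*e1 e2 + 679/12*e1 e3 + 7/60*e1 e4 + 49*e2 e3 - 49/24*e3 e4 + 7/40*e1 e2 e3 - 35/16*e1 e2 e4 + 7/40*e2 e3 e4 - 49/3*e1 e2 e3 e4


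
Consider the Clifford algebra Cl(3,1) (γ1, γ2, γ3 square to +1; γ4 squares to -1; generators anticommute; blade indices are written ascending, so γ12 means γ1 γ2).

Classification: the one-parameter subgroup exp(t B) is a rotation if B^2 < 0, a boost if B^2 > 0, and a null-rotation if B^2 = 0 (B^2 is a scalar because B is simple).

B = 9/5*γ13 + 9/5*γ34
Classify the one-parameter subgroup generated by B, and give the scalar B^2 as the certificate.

B^2 term by term: the squares give (9/5)^2*(γ13)^2 + (9/5)^2*(γ34)^2 = 81/25*(-1) + 81/25*(+1) = 0 (each basis 2-blade squares to minus the product of its generators' squares); cross terms between blades sharing an index anticommute and cancel. So B^2 = 0.
Answer: null-rotation, certificate B^2 = 0. Note: conjugating B changes its blade decomposition but never the scalar B^2 = 0, whose sign settles the classification.


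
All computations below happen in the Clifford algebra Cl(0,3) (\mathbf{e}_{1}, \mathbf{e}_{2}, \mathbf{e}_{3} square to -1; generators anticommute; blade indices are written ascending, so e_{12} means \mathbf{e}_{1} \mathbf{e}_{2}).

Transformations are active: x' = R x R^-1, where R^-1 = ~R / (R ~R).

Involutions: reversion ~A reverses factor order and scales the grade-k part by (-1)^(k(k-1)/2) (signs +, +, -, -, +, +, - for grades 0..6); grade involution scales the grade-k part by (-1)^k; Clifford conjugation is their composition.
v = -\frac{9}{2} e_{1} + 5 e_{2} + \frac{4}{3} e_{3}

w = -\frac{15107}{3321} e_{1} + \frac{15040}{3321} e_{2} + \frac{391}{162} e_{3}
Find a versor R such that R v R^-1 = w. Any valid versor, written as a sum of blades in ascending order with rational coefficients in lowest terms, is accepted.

Since q(v) = q(w) = -\frac{1693}{36}, the sum R = v + w = -\frac{60103}{6642} e_{1} + \frac{31645}{3321} e_{2} + \frac{607}{162} e_{3} does the job whenever invertible.
Answer: -\frac{60103}{6642} e_{1} + \frac{31645}{3321} e_{2} + \frac{607}{162} e_{3}


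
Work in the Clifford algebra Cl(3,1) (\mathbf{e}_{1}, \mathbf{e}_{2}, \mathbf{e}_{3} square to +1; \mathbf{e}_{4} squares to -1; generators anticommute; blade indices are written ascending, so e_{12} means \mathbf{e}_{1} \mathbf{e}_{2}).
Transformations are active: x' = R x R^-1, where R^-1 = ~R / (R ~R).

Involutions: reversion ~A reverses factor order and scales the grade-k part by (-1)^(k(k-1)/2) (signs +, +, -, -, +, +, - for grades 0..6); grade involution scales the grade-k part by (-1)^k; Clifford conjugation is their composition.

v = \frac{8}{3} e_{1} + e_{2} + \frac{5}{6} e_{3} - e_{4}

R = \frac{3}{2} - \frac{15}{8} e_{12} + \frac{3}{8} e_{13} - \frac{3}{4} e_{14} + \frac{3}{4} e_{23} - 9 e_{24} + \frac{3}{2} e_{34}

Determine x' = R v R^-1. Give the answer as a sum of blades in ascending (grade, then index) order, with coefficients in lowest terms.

~R = \frac{3}{2} + \frac{15}{8} e_{12} - \frac{3}{8} e_{13} + \frac{3}{4} e_{14} - \frac{3}{4} e_{23} + 9 e_{24} - \frac{3}{2} e_{34}, and R ~R = -\frac{2475}{32}, so R^-1 = ~R / (-\frac{2475}{32}).
R v = \frac{27}{16} e_{1} - \frac{15}{8} e_{2} + e_{3} + \frac{33}{4} e_{4} + \frac{1}{16} e_{123} - \frac{171}{8} e_{124} + \frac{17}{4} e_{134} + \frac{33}{4} e_{234}
Answer: \frac{397}{165} e_{1} - \frac{337}{330} e_{2} + \frac{17}{15} e_{3} - \frac{92}{165} e_{4}


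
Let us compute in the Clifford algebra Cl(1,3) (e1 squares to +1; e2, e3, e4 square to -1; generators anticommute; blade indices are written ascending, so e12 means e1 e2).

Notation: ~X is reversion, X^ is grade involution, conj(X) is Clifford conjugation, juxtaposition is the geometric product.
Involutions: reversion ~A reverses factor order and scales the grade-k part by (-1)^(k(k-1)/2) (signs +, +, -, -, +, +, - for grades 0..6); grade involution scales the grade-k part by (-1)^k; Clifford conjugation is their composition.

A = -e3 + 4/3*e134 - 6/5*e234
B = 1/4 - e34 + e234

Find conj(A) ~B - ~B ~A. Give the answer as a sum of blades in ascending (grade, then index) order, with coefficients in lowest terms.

first term: 6/5 - 4/3*e1 + 6/5*e2 + 1/4*e3 - e4 + 4/3*e12 - e24 + 1/3*e134 - 3/10*e234
second term: -6/5 + 4/3*e1 - 6/5*e2 - 1/4*e3 - e4 + 4/3*e12 + e24 - 1/3*e134 + 3/10*e234
Answer: 12/5 - 8/3*e1 + 12/5*e2 + 1/2*e3 - 2*e24 + 2/3*e134 - 3/5*e234


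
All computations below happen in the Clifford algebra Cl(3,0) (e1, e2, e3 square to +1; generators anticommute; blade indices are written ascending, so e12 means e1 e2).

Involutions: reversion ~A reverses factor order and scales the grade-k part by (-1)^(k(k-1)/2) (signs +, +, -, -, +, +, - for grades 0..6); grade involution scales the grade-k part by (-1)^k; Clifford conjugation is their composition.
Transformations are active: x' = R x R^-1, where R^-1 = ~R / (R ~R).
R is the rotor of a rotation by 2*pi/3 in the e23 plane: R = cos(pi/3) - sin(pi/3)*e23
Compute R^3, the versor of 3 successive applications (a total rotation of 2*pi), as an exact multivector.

Because a rotor carries half the rotation angle, composing 3 copies of this e23-plane rotor multiplies the phase: 3*(pi/3) = pi, hence R^3 = cos(pi) - sin(pi)*e23.
cos(pi) = -1 and sin(pi) = 0, so R^3 = -1. The total rotation 2*pi is 1 full turn, so every vector returns to itself, yet the rotor is -1, on the OTHER sheet of the double cover (an odd number of 2*pi turns).
Answer: -1
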